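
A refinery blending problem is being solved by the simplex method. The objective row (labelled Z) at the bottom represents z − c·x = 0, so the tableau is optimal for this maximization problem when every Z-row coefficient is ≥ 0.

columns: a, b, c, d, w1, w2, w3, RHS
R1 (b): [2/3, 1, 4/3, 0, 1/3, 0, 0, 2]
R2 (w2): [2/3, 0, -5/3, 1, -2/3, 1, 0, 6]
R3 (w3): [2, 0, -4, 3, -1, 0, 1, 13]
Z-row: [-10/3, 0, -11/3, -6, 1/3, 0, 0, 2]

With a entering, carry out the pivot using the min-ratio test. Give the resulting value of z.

12

Ratio test on column a — row 1: 2/(2/3) = 3; row 2: 6/(2/3) = 9; row 3: 13/2 = 13/2. Minimum is 3 at row 1 (b leaves); pivot element 2/3.
Pivot on row 1; the Z-row RHS becomes 2 − (-10/3)·3 = 12.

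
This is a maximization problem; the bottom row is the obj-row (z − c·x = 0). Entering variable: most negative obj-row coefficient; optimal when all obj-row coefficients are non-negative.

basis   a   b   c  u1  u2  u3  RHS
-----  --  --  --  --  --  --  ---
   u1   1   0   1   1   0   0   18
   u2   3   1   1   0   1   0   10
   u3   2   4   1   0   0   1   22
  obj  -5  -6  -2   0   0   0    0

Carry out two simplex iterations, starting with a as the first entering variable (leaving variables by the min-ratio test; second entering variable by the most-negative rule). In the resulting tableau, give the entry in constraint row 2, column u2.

2/5

Ratio test on column a — row 1: 18/1 = 18; row 2: 10/3 = 10/3; row 3: 22/2 = 11. Minimum is 10/3 at row 2 (u2 leaves); pivot element 3.
Divide row 2 by 3; eliminate column a from the other rows.
Second iteration: most negative obj-row entry is -13/3 in column b, so b enters.
Ratio test on column b — row 1: entry -1/3 ≤ 0; row 2: (10/3)/(1/3) = 10; row 3: (46/3)/(10/3) = 23/5. Minimum is 23/5 at row 3 (u3 leaves); pivot element 10/3.
Divide row 3 by 10/3; eliminate column b from the other rows.
After both pivots, the entry at constraint row 2, column u2 is 2/5.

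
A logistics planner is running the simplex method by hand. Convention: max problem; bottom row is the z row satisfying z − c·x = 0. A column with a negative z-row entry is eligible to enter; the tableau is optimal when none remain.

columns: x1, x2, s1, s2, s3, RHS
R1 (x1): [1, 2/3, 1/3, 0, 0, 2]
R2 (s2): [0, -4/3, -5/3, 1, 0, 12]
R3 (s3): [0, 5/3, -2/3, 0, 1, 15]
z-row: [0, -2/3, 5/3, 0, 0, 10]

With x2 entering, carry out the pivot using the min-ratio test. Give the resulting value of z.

12

Ratio test on column x2 — row 1: 2/(2/3) = 3; row 2: entry -4/3 ≤ 0; row 3: 15/(5/3) = 9. Minimum is 3 at row 1 (x1 leaves); pivot element 2/3.
Pivot on row 1; the z-row RHS becomes 10 − (-2/3)·3 = 12.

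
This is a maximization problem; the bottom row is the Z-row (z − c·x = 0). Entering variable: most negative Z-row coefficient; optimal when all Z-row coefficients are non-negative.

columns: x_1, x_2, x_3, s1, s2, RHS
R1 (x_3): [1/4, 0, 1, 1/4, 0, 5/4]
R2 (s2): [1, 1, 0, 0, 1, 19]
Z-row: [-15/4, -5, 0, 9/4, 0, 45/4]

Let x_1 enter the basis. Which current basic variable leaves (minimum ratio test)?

Column x_1 entries and ratios — x_3: (5/4)/(1/4) = 5; s2: 19/1 = 19.
Smallest ratio is 5 in the row of x_3, so x_3 leaves.

x_3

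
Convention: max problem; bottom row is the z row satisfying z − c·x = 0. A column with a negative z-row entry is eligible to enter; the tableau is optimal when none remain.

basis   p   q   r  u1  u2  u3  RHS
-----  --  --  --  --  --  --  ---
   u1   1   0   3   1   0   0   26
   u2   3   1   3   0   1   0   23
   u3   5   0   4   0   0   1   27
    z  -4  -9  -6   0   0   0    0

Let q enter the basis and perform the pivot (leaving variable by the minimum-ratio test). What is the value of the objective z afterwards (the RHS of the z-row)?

Ratio test on column q — row 1: entry 0 ≤ 0; row 2: 23/1 = 23; row 3: entry 0 ≤ 0. Minimum is 23 at row 2 (u2 leaves); pivot element 1.
Pivot on row 2; the z-row RHS becomes 0 − (-9)·23 = 207.

207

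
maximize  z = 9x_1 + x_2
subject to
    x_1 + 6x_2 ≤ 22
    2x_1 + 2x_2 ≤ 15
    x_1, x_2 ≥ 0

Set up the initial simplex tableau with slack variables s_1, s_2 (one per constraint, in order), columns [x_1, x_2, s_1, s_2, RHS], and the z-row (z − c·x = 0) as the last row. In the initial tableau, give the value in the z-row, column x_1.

The z-row carries the negated objective coefficients: the x_1 entry is -9.

-9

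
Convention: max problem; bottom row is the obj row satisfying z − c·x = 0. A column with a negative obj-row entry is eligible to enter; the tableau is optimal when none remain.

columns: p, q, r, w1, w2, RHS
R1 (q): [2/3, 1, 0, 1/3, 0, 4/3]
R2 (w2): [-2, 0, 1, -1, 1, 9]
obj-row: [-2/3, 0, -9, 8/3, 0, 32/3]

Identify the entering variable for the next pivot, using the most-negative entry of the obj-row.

r

Negative obj-row entries: p: -2/3, r: -9.
The most negative is -9 in column r, so r enters.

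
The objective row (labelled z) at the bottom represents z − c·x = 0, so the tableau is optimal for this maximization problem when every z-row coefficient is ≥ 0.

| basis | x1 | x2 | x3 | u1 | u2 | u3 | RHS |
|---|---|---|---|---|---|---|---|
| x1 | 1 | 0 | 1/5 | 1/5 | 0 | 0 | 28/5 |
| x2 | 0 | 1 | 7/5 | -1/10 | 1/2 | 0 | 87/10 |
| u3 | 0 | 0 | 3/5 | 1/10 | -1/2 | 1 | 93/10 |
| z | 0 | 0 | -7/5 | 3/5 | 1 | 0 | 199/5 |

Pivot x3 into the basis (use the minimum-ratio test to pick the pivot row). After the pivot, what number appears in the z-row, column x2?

1

Ratio test on column x3 — row 1: (28/5)/(1/5) = 28; row 2: (87/10)/(7/5) = 87/14; row 3: (93/10)/(3/5) = 31/2. Minimum is 87/14 at row 2 (x2 leaves); pivot element 7/5.
Divide row 2 by 7/5; eliminate column x3 from the other rows.
z-row update in column x2: 0 − (-7/5)·(5/7) = 1.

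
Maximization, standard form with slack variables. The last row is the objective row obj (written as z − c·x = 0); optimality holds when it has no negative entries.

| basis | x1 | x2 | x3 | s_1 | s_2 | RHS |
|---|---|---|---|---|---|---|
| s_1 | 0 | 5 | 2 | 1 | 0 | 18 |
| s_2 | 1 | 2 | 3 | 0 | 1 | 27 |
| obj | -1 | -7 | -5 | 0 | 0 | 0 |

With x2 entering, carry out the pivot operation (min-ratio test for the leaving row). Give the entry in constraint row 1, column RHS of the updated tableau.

18/5

Ratio test on column x2 — row 1: 18/5 = 18/5; row 2: 27/2 = 27/2. Minimum is 18/5 at row 1 (s_1 leaves); pivot element 5.
Divide row 1 by 5; eliminate column x2 from the other rows.
In the new row 1, the RHS entry is the old entry divided by the pivot: 18/5 = 18/5.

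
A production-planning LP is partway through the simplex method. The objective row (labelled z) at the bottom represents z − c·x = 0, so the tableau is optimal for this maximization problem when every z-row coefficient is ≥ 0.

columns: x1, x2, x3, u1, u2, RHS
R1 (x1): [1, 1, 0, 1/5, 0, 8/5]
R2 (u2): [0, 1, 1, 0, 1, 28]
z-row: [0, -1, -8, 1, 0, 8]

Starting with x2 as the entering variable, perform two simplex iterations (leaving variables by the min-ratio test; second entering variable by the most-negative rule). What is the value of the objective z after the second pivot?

Ratio test on column x2 — row 1: (8/5)/1 = 8/5; row 2: 28/1 = 28. Minimum is 8/5 at row 1 (x1 leaves); pivot element 1.
Pivot on row 1; the z-row RHS becomes 8 − (-1)·(8/5) = 48/5.
Next entering variable (most negative z-row entry -8): x3.
Ratio test on column x3 — row 1: entry 0 ≤ 0; row 2: (132/5)/1 = 132/5. Minimum is 132/5 at row 2 (u2 leaves); pivot element 1.
After the second pivot the z-row RHS is 48/5 − (-8)·(132/5) = 1104/5.

1104/5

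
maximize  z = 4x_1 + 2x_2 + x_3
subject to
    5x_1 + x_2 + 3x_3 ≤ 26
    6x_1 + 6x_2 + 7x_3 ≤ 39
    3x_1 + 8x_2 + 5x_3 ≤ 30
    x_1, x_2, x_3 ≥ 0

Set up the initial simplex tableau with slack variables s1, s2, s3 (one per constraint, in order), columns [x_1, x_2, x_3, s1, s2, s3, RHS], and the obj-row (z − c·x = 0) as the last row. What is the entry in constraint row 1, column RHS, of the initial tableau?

The RHS of constraint 1 is b_1 = 26.

26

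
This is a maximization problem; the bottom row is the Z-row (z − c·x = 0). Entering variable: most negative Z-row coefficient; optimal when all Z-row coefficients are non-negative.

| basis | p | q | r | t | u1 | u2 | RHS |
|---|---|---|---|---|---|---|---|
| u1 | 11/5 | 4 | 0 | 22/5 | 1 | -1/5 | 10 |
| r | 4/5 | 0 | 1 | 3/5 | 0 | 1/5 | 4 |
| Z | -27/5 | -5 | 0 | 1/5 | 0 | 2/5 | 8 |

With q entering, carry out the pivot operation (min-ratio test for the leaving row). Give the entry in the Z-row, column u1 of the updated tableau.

5/4

Ratio test on column q — row 1: 10/4 = 5/2; row 2: entry 0 ≤ 0. Minimum is 5/2 at row 1 (u1 leaves); pivot element 4.
Divide row 1 by 4; eliminate column q from the other rows.
Z-row update in column u1: 0 − (-5)·(1/4) = 5/4.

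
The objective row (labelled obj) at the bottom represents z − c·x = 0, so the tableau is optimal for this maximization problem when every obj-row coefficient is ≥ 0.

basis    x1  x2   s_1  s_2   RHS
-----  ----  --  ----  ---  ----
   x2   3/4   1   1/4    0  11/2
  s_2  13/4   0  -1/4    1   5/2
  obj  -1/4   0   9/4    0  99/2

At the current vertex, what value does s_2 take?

s_2 is basic (row 2); its value is the RHS of that row, 5/2.

5/2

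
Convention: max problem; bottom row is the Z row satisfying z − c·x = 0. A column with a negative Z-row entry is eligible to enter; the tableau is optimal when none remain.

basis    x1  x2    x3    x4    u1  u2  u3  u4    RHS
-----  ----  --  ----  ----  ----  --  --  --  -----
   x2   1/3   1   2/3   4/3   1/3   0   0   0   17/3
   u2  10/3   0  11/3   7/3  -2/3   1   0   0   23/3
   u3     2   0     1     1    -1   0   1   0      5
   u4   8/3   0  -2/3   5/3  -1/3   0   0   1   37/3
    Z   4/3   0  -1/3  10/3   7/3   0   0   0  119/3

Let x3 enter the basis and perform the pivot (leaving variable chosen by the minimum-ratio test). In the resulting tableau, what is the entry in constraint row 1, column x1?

Ratio test on column x3 — row 1: (17/3)/(2/3) = 17/2; row 2: (23/3)/(11/3) = 23/11; row 3: 5/1 = 5; row 4: entry -2/3 ≤ 0. Minimum is 23/11 at row 2 (u2 leaves); pivot element 11/3.
Divide row 2 by 11/3; eliminate column x3 from the other rows.
Row 1 update in column x1: 1/3 − (2/3)·(10/11) = -3/11.

-3/11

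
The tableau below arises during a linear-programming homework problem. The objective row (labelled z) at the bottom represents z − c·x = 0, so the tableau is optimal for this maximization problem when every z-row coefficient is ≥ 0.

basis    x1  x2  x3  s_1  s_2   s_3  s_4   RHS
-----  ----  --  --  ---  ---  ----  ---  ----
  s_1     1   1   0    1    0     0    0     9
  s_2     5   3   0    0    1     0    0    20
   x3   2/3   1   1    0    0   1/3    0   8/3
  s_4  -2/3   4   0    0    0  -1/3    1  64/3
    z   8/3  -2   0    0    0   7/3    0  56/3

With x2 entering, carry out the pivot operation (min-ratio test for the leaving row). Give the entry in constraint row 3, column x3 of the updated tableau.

1

Ratio test on column x2 — row 1: 9/1 = 9; row 2: 20/3 = 20/3; row 3: (8/3)/1 = 8/3; row 4: (64/3)/4 = 16/3. Minimum is 8/3 at row 3 (x3 leaves); pivot element 1.
Divide row 3 by 1; eliminate column x2 from the other rows.
In the new row 3, the x3 entry is the old entry divided by the pivot: 1/1 = 1.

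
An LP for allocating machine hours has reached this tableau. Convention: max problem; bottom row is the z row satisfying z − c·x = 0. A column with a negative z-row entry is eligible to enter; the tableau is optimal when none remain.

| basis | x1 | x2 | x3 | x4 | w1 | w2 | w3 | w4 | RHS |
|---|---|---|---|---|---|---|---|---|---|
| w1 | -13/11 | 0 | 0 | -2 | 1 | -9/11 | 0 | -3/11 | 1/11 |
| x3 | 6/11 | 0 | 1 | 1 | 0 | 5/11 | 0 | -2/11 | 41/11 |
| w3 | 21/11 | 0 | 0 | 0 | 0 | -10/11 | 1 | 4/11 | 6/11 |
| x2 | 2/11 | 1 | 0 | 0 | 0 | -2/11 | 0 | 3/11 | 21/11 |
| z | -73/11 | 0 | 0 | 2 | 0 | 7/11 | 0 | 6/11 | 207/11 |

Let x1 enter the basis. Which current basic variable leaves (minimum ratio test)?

w3

Column x1 entries and ratios — w1: -13/11 ≤ 0, skip; x3: (41/11)/(6/11) = 41/6; w3: (6/11)/(21/11) = 2/7; x2: (21/11)/(2/11) = 21/2.
Smallest ratio is 2/7 in the row of w3, so w3 leaves.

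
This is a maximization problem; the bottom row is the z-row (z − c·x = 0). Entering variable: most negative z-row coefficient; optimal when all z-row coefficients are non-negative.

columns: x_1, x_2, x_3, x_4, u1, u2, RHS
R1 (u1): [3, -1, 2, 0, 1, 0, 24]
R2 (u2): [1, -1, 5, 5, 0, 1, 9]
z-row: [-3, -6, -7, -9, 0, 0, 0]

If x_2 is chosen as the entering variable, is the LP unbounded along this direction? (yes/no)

Every constraint-row entry in column x_2 is ≤ 0, so increasing x_2 is unbounded.

yes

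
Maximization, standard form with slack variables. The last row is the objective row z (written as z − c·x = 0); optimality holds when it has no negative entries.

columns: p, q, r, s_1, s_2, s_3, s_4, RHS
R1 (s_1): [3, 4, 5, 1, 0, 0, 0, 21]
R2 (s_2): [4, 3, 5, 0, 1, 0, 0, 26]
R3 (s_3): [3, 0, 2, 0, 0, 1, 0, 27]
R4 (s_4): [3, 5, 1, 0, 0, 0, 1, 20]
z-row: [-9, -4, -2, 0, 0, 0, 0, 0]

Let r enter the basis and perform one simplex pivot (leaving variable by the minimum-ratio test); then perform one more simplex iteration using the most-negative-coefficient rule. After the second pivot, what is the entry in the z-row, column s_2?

Ratio test on column r — row 1: 21/5 = 21/5; row 2: 26/5 = 26/5; row 3: 27/2 = 27/2; row 4: 20/1 = 20. Minimum is 21/5 at row 1 (s_1 leaves); pivot element 5.
Divide row 1 by 5; eliminate column r from the other rows.
Second iteration: most negative z-row entry is -39/5 in column p, so p enters.
Ratio test on column p — row 1: (21/5)/(3/5) = 7; row 2: 5/1 = 5; row 3: (93/5)/(9/5) = 31/3; row 4: (79/5)/(12/5) = 79/12. Minimum is 5 at row 2 (s_2 leaves); pivot element 1.
Divide row 2 by 1; eliminate column p from the other rows.
After both pivots, the entry at the z-row, column s_2 is 39/5.

39/5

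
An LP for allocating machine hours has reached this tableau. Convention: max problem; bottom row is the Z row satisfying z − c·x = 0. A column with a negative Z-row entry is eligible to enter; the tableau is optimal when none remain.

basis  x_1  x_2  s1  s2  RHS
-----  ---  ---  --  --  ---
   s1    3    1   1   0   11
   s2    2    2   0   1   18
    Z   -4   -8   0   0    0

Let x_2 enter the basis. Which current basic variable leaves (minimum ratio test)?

s2

Column x_2 entries and ratios — s1: 11/1 = 11; s2: 18/2 = 9.
Smallest ratio is 9 in the row of s2, so s2 leaves.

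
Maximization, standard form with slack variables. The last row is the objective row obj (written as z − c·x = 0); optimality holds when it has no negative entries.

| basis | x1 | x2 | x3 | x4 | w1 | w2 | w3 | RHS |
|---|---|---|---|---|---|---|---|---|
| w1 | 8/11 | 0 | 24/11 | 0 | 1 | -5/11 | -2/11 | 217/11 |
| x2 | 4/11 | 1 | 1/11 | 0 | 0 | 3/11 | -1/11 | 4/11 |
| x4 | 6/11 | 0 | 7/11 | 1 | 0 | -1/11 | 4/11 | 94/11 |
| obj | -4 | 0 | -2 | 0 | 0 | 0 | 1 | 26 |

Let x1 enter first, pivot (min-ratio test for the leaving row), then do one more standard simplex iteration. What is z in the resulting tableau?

34

Ratio test on column x1 — row 1: (217/11)/(8/11) = 217/8; row 2: (4/11)/(4/11) = 1; row 3: (94/11)/(6/11) = 47/3. Minimum is 1 at row 2 (x2 leaves); pivot element 4/11.
Pivot on row 2; the obj-row RHS becomes 26 − (-4)·1 = 30.
Next entering variable (most negative obj-row entry -1): x3.
Ratio test on column x3 — row 1: 19/2 = 19/2; row 2: 1/(1/4) = 4; row 3: 8/(1/2) = 16. Minimum is 4 at row 2 (x1 leaves); pivot element 1/4.
After the second pivot the obj-row RHS is 30 − (-1)·4 = 34.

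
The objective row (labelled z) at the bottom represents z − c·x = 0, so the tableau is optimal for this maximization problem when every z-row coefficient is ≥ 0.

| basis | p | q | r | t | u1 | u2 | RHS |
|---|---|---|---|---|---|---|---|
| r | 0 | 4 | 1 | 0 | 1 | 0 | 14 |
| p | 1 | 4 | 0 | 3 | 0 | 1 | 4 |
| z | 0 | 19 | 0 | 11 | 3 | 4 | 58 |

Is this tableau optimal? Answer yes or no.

Every z-row coefficient is ≥ 0, so the tableau is optimal.

yes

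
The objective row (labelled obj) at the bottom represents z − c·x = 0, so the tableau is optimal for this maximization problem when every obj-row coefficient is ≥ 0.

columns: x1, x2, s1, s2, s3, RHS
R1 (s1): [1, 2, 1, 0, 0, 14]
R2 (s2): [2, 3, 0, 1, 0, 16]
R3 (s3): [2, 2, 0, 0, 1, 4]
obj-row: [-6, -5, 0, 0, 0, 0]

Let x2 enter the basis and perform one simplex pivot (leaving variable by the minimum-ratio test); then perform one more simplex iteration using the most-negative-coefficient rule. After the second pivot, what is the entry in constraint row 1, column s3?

Ratio test on column x2 — row 1: 14/2 = 7; row 2: 16/3 = 16/3; row 3: 4/2 = 2. Minimum is 2 at row 3 (s3 leaves); pivot element 2.
Divide row 3 by 2; eliminate column x2 from the other rows.
Second iteration: most negative obj-row entry is -1 in column x1, so x1 enters.
Ratio test on column x1 — row 1: entry -1 ≤ 0; row 2: entry -1 ≤ 0; row 3: 2/1 = 2. Minimum is 2 at row 3 (x2 leaves); pivot element 1.
Divide row 3 by 1; eliminate column x1 from the other rows.
After both pivots, the entry at constraint row 1, column s3 is -1/2.

-1/2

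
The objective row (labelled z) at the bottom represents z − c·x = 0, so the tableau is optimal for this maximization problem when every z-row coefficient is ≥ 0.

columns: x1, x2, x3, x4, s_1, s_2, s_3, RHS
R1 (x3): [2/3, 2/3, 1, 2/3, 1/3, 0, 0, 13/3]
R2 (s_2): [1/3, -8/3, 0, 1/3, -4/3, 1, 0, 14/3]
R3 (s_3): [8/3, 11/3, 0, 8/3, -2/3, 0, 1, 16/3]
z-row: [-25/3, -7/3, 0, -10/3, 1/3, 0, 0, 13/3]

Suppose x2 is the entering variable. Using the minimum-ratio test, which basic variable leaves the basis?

Column x2 entries and ratios — x3: (13/3)/(2/3) = 13/2; s_2: -8/3 ≤ 0, skip; s_3: (16/3)/(11/3) = 16/11.
Smallest ratio is 16/11 in the row of s_3, so s_3 leaves.

s_3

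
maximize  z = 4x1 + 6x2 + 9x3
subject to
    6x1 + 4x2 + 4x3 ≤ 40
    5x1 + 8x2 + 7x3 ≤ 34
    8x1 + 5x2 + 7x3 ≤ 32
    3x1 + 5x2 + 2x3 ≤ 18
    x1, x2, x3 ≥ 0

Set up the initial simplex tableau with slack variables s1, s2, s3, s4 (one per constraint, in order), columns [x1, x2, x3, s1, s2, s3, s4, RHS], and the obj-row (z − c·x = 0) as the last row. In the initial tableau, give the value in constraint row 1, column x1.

6

Constraint 1 has coefficient 6 on x1.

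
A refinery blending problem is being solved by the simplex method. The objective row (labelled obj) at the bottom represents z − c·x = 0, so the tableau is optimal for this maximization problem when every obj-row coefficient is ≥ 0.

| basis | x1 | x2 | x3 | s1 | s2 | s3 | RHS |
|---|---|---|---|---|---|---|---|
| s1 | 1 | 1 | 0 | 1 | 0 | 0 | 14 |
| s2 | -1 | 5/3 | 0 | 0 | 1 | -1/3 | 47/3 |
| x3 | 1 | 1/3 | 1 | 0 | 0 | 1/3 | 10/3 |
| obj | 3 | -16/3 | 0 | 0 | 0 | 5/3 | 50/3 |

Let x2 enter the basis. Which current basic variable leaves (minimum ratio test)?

Column x2 entries and ratios — s1: 14/1 = 14; s2: (47/3)/(5/3) = 47/5; x3: (10/3)/(1/3) = 10.
Smallest ratio is 47/5 in the row of s2, so s2 leaves.

s2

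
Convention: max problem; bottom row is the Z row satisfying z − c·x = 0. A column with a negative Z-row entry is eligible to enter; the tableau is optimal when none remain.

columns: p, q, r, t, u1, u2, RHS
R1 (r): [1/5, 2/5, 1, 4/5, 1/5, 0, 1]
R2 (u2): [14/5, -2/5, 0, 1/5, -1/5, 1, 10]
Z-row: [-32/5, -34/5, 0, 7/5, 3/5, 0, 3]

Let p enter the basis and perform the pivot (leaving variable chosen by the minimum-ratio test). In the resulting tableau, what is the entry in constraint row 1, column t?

Ratio test on column p — row 1: 1/(1/5) = 5; row 2: 10/(14/5) = 25/7. Minimum is 25/7 at row 2 (u2 leaves); pivot element 14/5.
Divide row 2 by 14/5; eliminate column p from the other rows.
Row 1 update in column t: 4/5 − (1/5)·(1/14) = 11/14.

11/14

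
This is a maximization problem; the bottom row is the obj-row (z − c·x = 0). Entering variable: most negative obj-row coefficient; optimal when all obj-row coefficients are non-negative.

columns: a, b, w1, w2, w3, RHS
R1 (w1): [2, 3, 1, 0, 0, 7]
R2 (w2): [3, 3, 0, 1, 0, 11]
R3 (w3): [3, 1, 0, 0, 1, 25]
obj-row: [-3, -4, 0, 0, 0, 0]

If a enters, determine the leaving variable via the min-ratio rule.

w1

Column a entries and ratios — w1: 7/2 = 7/2; w2: 11/3 = 11/3; w3: 25/3 = 25/3.
Smallest ratio is 7/2 in the row of w1, so w1 leaves.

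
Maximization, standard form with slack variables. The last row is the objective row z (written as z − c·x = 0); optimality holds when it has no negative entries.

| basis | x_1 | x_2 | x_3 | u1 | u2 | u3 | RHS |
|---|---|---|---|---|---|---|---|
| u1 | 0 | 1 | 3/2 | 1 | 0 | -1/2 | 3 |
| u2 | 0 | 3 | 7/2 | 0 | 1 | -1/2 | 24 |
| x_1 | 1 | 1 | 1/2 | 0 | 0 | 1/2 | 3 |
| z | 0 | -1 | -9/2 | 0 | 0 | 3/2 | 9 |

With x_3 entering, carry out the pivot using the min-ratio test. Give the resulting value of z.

Ratio test on column x_3 — row 1: 3/(3/2) = 2; row 2: 24/(7/2) = 48/7; row 3: 3/(1/2) = 6. Minimum is 2 at row 1 (u1 leaves); pivot element 3/2.
Pivot on row 1; the z-row RHS becomes 9 − (-9/2)·2 = 18.

18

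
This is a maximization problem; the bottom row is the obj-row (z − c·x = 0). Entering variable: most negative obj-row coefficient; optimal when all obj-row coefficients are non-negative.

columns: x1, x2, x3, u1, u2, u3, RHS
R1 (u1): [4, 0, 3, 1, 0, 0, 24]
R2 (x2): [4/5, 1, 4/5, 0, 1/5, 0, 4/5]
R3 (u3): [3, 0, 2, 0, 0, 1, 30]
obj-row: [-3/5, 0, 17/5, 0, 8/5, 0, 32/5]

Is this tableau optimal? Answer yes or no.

The obj-row has a negative entry -3/5 in column x1, so it is not optimal.

no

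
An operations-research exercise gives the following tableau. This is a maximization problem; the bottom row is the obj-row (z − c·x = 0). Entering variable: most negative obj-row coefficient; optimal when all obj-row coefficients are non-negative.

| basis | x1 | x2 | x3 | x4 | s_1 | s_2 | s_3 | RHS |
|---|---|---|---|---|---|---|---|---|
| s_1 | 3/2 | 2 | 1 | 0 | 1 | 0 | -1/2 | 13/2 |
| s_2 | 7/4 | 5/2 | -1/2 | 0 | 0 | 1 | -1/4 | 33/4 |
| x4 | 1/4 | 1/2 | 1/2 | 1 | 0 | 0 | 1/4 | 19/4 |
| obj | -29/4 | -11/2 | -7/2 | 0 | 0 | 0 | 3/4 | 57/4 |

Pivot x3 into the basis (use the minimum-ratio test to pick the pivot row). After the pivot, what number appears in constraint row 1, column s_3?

Ratio test on column x3 — row 1: (13/2)/1 = 13/2; row 2: entry -1/2 ≤ 0; row 3: (19/4)/(1/2) = 19/2. Minimum is 13/2 at row 1 (s_1 leaves); pivot element 1.
Divide row 1 by 1; eliminate column x3 from the other rows.
In the new row 1, the s_3 entry is the old entry divided by the pivot: (-1/2)/1 = -1/2.

-1/2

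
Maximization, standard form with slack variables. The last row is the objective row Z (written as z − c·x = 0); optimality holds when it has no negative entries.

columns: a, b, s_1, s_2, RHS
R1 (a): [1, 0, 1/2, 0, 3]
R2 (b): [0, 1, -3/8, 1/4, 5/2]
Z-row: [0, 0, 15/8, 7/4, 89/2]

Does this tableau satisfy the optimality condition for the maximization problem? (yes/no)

yes

Every Z-row coefficient is ≥ 0, so the tableau is optimal.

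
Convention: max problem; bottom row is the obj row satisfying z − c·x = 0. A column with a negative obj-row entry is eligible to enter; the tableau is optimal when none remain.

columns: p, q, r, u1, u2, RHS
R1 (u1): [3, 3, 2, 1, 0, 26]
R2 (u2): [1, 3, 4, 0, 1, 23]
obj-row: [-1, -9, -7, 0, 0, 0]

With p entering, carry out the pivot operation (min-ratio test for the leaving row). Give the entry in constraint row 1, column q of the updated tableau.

Ratio test on column p — row 1: 26/3 = 26/3; row 2: 23/1 = 23. Minimum is 26/3 at row 1 (u1 leaves); pivot element 3.
Divide row 1 by 3; eliminate column p from the other rows.
In the new row 1, the q entry is the old entry divided by the pivot: 3/3 = 1.

1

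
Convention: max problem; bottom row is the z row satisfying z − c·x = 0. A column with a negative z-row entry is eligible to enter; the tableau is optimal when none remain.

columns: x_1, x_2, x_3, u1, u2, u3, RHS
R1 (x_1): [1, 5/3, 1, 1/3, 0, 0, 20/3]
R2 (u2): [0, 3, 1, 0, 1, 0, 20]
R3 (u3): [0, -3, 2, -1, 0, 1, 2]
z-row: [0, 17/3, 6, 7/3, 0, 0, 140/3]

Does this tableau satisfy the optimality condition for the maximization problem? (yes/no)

yes

Every z-row coefficient is ≥ 0, so the tableau is optimal.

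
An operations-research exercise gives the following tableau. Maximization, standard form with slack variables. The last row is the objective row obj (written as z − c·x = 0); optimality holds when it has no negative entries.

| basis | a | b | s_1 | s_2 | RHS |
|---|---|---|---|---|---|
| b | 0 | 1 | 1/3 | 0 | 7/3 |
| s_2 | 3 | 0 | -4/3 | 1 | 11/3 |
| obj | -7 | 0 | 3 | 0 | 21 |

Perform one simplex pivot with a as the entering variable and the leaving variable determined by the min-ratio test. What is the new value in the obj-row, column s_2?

Ratio test on column a — row 1: entry 0 ≤ 0; row 2: (11/3)/3 = 11/9. Minimum is 11/9 at row 2 (s_2 leaves); pivot element 3.
Divide row 2 by 3; eliminate column a from the other rows.
obj-row update in column s_2: 0 − (-7)·(1/3) = 7/3.

7/3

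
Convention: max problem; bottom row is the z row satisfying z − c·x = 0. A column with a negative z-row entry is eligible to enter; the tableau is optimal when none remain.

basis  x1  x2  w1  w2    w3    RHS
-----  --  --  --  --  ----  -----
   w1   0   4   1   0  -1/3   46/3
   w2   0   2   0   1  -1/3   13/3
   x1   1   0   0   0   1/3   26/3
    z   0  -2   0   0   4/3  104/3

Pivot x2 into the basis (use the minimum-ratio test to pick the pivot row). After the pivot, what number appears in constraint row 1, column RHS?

Ratio test on column x2 — row 1: (46/3)/4 = 23/6; row 2: (13/3)/2 = 13/6; row 3: entry 0 ≤ 0. Minimum is 13/6 at row 2 (w2 leaves); pivot element 2.
Divide row 2 by 2; eliminate column x2 from the other rows.
Row 1 update in column RHS: 46/3 − 4·(13/6) = 20/3.

20/3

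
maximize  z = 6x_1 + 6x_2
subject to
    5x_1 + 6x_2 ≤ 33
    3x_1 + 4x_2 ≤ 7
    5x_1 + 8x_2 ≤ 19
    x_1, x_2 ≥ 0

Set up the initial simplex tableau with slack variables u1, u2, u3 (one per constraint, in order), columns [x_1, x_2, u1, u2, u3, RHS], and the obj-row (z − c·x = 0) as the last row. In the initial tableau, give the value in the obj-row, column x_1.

-6

The obj-row carries the negated objective coefficients: the x_1 entry is -6.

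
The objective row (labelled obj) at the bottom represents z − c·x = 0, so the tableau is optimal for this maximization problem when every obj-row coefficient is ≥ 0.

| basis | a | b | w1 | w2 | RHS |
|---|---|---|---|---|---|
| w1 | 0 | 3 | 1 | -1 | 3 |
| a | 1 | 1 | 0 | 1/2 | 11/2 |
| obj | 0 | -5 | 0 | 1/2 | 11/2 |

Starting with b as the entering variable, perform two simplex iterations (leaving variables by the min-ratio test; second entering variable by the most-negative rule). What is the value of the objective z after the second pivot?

84/5

Ratio test on column b — row 1: 3/3 = 1; row 2: (11/2)/1 = 11/2. Minimum is 1 at row 1 (w1 leaves); pivot element 3.
Pivot on row 1; the obj-row RHS becomes 11/2 − (-5)·1 = 21/2.
Next entering variable (most negative obj-row entry -7/6): w2.
Ratio test on column w2 — row 1: entry -1/3 ≤ 0; row 2: (9/2)/(5/6) = 27/5. Minimum is 27/5 at row 2 (a leaves); pivot element 5/6.
After the second pivot the obj-row RHS is 21/2 − (-7/6)·(27/5) = 84/5.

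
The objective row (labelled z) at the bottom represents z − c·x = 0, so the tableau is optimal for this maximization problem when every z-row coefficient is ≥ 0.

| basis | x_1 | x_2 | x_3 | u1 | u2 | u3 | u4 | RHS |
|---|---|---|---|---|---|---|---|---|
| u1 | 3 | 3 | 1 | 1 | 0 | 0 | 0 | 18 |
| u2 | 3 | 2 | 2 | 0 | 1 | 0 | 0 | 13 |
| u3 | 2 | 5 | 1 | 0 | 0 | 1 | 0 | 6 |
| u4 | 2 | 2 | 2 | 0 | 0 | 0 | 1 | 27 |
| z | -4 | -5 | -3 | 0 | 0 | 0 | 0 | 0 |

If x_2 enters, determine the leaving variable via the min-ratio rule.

u3

Column x_2 entries and ratios — u1: 18/3 = 6; u2: 13/2 = 13/2; u3: 6/5 = 6/5; u4: 27/2 = 27/2.
Smallest ratio is 6/5 in the row of u3, so u3 leaves.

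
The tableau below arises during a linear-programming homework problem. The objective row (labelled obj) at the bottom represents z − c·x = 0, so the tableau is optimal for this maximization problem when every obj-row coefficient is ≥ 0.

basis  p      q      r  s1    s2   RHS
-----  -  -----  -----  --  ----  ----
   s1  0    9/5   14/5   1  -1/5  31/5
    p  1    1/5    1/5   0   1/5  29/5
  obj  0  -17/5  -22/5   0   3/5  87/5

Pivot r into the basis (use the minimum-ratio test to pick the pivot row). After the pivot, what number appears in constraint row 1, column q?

Ratio test on column r — row 1: (31/5)/(14/5) = 31/14; row 2: (29/5)/(1/5) = 29. Minimum is 31/14 at row 1 (s1 leaves); pivot element 14/5.
Divide row 1 by 14/5; eliminate column r from the other rows.
In the new row 1, the q entry is the old entry divided by the pivot: (9/5)/(14/5) = 9/14.

9/14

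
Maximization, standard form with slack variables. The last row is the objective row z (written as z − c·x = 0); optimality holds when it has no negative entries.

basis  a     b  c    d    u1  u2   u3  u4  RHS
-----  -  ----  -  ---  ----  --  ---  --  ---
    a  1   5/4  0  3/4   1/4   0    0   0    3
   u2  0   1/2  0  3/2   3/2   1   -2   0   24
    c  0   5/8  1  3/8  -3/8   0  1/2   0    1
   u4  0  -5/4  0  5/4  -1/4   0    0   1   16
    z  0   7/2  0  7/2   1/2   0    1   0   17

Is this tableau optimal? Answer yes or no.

yes

Every z-row coefficient is ≥ 0, so the tableau is optimal.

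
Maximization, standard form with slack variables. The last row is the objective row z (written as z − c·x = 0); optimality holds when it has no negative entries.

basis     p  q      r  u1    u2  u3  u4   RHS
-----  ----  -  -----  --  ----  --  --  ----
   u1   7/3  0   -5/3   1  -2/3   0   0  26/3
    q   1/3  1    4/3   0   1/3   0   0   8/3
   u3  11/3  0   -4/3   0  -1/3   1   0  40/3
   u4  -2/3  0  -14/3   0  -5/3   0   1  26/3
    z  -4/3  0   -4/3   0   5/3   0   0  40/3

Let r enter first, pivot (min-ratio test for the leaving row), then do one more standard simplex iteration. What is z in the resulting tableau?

20

Ratio test on column r — row 1: entry -5/3 ≤ 0; row 2: (8/3)/(4/3) = 2; row 3: entry -4/3 ≤ 0; row 4: entry -14/3 ≤ 0. Minimum is 2 at row 2 (q leaves); pivot element 4/3.
Pivot on row 2; the z-row RHS becomes 40/3 − (-4/3)·2 = 16.
Next entering variable (most negative z-row entry -1): p.
Ratio test on column p — row 1: 12/(11/4) = 48/11; row 2: 2/(1/4) = 8; row 3: 16/4 = 4; row 4: 18/(1/2) = 36. Minimum is 4 at row 3 (u3 leaves); pivot element 4.
After the second pivot the z-row RHS is 16 − (-1)·4 = 20.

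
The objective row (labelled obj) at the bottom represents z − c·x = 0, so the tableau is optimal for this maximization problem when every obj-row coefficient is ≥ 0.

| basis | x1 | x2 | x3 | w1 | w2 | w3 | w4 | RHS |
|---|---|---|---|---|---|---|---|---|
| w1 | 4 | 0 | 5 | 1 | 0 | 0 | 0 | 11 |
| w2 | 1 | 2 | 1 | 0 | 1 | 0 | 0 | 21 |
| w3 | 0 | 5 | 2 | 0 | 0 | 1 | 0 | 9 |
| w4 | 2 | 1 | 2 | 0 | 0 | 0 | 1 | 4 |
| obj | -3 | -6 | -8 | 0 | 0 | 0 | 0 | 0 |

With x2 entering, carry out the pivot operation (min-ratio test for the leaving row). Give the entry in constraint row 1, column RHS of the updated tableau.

11

Ratio test on column x2 — row 1: entry 0 ≤ 0; row 2: 21/2 = 21/2; row 3: 9/5 = 9/5; row 4: 4/1 = 4. Minimum is 9/5 at row 3 (w3 leaves); pivot element 5.
Divide row 3 by 5; eliminate column x2 from the other rows.
Row 1 update in column RHS: 11 − 0·(9/5) = 11.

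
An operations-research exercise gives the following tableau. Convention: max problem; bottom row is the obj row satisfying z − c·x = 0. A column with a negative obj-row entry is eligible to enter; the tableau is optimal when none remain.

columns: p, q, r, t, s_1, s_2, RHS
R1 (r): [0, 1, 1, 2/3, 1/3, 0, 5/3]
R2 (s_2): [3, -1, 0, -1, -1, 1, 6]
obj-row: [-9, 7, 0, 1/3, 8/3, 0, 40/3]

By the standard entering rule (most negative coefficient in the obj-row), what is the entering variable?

p

Negative obj-row entries: p: -9.
The most negative is -9 in column p, so p enters.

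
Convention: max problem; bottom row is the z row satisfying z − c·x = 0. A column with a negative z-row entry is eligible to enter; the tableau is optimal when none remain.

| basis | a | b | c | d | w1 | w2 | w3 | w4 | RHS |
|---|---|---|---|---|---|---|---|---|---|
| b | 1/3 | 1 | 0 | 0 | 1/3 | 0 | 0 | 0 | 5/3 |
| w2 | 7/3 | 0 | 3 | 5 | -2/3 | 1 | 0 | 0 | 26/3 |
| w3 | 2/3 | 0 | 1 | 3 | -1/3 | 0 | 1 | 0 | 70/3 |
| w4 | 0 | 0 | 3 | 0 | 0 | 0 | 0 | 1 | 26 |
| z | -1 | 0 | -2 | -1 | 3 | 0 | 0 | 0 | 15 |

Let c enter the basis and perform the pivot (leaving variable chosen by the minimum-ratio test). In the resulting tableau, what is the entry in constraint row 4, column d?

Ratio test on column c — row 1: entry 0 ≤ 0; row 2: (26/3)/3 = 26/9; row 3: (70/3)/1 = 70/3; row 4: 26/3 = 26/3. Minimum is 26/9 at row 2 (w2 leaves); pivot element 3.
Divide row 2 by 3; eliminate column c from the other rows.
Row 4 update in column d: 0 − 3·(5/3) = -5.

-5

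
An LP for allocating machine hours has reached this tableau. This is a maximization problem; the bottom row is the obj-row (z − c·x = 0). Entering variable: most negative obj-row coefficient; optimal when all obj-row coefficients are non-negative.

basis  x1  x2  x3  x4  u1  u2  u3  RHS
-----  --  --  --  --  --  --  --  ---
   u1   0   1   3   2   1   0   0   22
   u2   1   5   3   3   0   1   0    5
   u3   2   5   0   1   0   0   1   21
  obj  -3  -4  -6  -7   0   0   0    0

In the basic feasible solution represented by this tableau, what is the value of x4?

x4 is not in the basis, so in the current basic feasible solution x4 = 0.

0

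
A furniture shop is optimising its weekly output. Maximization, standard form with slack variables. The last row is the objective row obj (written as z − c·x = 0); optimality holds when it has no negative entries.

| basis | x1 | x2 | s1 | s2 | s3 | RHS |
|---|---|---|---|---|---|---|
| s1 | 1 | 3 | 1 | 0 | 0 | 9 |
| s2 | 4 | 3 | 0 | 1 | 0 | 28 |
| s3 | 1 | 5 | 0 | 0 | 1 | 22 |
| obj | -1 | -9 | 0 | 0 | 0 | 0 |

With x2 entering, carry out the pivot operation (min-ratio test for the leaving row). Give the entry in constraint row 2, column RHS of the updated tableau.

Ratio test on column x2 — row 1: 9/3 = 3; row 2: 28/3 = 28/3; row 3: 22/5 = 22/5. Minimum is 3 at row 1 (s1 leaves); pivot element 3.
Divide row 1 by 3; eliminate column x2 from the other rows.
Row 2 update in column RHS: 28 − 3·3 = 19.

19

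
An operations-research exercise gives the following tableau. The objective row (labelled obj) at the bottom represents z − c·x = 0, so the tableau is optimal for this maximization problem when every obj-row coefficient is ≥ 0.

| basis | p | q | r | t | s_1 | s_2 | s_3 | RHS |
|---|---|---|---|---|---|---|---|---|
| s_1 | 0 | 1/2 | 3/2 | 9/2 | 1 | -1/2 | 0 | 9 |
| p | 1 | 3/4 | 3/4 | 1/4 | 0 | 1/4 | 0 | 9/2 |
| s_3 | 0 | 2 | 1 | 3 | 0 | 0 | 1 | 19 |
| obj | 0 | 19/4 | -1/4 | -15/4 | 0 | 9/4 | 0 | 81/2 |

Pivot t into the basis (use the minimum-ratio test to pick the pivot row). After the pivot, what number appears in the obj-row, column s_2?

Ratio test on column t — row 1: 9/(9/2) = 2; row 2: (9/2)/(1/4) = 18; row 3: 19/3 = 19/3. Minimum is 2 at row 1 (s_1 leaves); pivot element 9/2.
Divide row 1 by 9/2; eliminate column t from the other rows.
obj-row update in column s_2: 9/4 − (-15/4)·(-1/9) = 11/6.

11/6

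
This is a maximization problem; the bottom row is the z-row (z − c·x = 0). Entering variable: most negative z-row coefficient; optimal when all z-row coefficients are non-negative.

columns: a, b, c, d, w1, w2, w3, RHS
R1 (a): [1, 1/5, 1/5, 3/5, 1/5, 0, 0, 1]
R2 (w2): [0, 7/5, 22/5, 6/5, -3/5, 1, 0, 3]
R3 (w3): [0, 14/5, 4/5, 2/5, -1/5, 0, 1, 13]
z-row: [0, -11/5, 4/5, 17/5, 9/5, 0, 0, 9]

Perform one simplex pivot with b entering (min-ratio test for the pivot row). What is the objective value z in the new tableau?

Ratio test on column b — row 1: 1/(1/5) = 5; row 2: 3/(7/5) = 15/7; row 3: 13/(14/5) = 65/14. Minimum is 15/7 at row 2 (w2 leaves); pivot element 7/5.
Pivot on row 2; the z-row RHS becomes 9 − (-11/5)·(15/7) = 96/7.

96/7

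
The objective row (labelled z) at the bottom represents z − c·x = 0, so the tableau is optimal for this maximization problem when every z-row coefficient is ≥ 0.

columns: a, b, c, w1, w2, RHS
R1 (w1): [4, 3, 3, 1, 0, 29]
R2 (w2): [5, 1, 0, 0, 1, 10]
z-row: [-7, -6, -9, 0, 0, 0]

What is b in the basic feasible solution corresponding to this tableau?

0

b is not in the basis, so in the current basic feasible solution b = 0.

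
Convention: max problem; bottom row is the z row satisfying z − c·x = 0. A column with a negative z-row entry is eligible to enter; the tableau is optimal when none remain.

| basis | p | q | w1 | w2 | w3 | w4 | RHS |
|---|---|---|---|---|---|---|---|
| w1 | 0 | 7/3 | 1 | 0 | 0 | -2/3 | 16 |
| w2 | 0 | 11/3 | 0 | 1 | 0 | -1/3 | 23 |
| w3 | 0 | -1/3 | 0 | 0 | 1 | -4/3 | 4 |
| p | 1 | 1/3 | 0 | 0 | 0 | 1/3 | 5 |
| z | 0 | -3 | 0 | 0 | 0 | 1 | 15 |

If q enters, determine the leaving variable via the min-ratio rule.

Column q entries and ratios — w1: 16/(7/3) = 48/7; w2: 23/(11/3) = 69/11; w3: -1/3 ≤ 0, skip; p: 5/(1/3) = 15.
Smallest ratio is 69/11 in the row of w2, so w2 leaves.

w2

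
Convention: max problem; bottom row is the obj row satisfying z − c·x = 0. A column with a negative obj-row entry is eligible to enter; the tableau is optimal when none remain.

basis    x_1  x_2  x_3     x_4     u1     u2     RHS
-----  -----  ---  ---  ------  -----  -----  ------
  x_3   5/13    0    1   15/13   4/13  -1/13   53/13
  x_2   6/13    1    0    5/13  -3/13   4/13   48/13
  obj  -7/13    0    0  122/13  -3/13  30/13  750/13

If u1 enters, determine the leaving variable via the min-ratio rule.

Column u1 entries and ratios — x_3: (53/13)/(4/13) = 53/4; x_2: -3/13 ≤ 0, skip.
Smallest ratio is 53/4 in the row of x_3, so x_3 leaves.

x_3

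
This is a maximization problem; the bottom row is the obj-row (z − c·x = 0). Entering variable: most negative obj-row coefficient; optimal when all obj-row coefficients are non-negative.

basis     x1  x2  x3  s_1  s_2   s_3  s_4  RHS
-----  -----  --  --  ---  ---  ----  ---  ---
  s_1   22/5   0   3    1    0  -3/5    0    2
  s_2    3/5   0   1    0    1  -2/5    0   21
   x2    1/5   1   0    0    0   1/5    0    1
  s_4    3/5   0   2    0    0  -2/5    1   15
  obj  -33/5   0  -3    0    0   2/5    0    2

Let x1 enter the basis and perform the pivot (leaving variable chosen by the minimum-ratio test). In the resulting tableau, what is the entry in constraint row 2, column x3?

13/22

Ratio test on column x1 — row 1: 2/(22/5) = 5/11; row 2: 21/(3/5) = 35; row 3: 1/(1/5) = 5; row 4: 15/(3/5) = 25. Minimum is 5/11 at row 1 (s_1 leaves); pivot element 22/5.
Divide row 1 by 22/5; eliminate column x1 from the other rows.
Row 2 update in column x3: 1 − (3/5)·(15/22) = 13/22.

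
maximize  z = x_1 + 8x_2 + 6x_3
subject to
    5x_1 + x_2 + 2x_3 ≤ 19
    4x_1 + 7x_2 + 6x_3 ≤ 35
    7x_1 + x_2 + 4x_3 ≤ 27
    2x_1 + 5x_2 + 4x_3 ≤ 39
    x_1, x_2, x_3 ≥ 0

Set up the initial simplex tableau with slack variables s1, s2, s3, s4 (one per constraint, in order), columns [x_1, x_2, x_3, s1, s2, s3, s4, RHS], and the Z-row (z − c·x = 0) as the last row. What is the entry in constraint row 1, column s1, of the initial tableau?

1

Slack s1 belongs to constraint 1; its column is the unit vector e_1, so the entry in row 1 is 1.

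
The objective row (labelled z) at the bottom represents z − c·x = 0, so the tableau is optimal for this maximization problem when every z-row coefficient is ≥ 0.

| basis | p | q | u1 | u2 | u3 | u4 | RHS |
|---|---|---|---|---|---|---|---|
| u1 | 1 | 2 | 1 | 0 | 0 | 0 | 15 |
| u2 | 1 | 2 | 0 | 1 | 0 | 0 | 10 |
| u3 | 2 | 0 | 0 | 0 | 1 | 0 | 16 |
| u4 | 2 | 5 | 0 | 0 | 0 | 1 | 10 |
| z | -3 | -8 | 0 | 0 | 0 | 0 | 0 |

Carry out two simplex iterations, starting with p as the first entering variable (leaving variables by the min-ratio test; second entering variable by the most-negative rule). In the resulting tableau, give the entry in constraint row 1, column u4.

-2/5

Ratio test on column p — row 1: 15/1 = 15; row 2: 10/1 = 10; row 3: 16/2 = 8; row 4: 10/2 = 5. Minimum is 5 at row 4 (u4 leaves); pivot element 2.
Divide row 4 by 2; eliminate column p from the other rows.
Second iteration: most negative z-row entry is -1/2 in column q, so q enters.
Ratio test on column q — row 1: entry -1/2 ≤ 0; row 2: entry -1/2 ≤ 0; row 3: entry -5 ≤ 0; row 4: 5/(5/2) = 2. Minimum is 2 at row 4 (p leaves); pivot element 5/2.
Divide row 4 by 5/2; eliminate column q from the other rows.
After both pivots, the entry at constraint row 1, column u4 is -2/5.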